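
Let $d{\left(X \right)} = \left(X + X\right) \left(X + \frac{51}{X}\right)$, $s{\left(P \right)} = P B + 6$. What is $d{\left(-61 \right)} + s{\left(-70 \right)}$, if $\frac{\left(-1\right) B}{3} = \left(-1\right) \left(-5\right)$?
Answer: $8600$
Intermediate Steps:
$B = -15$ ($B = - 3 \left(\left(-1\right) \left(-5\right)\right) = \left(-3\right) 5 = -15$)
$s{\left(P \right)} = 6 - 15 P$ ($s{\left(P \right)} = P \left(-15\right) + 6 = - 15 P + 6 = 6 - 15 P$)
$d{\left(X \right)} = 2 X \left(X + \frac{51}{X}\right)$
$d{\left(-61 \right)} + s{\left(-70 \right)} = \left(102 + 2 \left(-61\right)^{2}\right) + \left(6 - -1050\right) = \left(102 + 2 \cdot 3721\right) + \left(6 + 1050\right) = \left(102 + 7442\right) + 1056 = 7544 + 1056 = 8600$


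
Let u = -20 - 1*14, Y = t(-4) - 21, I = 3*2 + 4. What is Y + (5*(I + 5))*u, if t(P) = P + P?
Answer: -2579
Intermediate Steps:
t(P) = 2*P
I = 10 (I = 6 + 4 = 10)
Y = -29 (Y = 2*(-4) - 21 = -8 - 21 = -29)
u = -34 (u = -20 - 14 = -34)
Y + (5*(I + 5))*u = -29 + (5*(10 + 5))*(-34) = -29 + (5*15)*(-34) = -29 + 75*(-34) = -29 - 2550 = -2579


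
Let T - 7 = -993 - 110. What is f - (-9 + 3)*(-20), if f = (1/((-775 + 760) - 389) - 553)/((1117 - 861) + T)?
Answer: -13499929/113120 ≈ -119.34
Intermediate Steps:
T = -1096 (T = 7 + (-993 - 110) = 7 - 1103 = -1096)
f = 74471/113120 (f = (1/((-775 + 760) - 389) - 553)/((1117 - 861) - 1096) = (1/(-15 - 389) - 553)/(256 - 1096) = (1/(-404) - 553)/(-840) = (-1/404 - 553)*(-1/840) = -223413/404*(-1/840) = 74471/113120 ≈ 0.65834)
f - (-9 + 3)*(-20) = 74471/113120 - (-9 + 3)*(-20) = 74471/113120 - (-6)*(-20) = 74471/113120 - 1*120 = 74471/113120 - 120 = -13499929/113120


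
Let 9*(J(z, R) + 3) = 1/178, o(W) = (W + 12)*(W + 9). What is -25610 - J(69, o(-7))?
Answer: -41022415/1602 ≈ -25607.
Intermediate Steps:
o(W) = (9 + W)*(12 + W) (o(W) = (12 + W)*(9 + W) = (9 + W)*(12 + W))
J(z, R) = -4805/1602 (J(z, R) = -3 + (1/9)/178 = -3 + (1/9)*(1/178) = -3 + 1/1602 = -4805/1602)
-25610 - J(69, o(-7)) = -25610 - 1*(-4805/1602) = -25610 + 4805/1602 = -41022415/1602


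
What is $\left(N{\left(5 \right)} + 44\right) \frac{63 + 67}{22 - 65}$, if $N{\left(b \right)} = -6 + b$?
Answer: $-130$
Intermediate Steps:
$\left(N{\left(5 \right)} + 44\right) \frac{63 + 67}{22 - 65} = \left(\left(-6 + 5\right) + 44\right) \frac{63 + 67}{22 - 65} = \left(-1 + 44\right) \frac{130}{-43} = 43 \cdot 130 \left(- \frac{1}{43}\right) = 43 \left(- \frac{130}{43}\right) = -130$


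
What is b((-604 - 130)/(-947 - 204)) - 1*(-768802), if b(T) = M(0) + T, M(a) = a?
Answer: 884891836/1151 ≈ 7.6880e+5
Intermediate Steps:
b(T) = T (b(T) = 0 + T = T)
b((-604 - 130)/(-947 - 204)) - 1*(-768802) = (-604 - 130)/(-947 - 204) - 1*(-768802) = -734/(-1151) + 768802 = -734*(-1/1151) + 768802 = 734/1151 + 768802 = 884891836/1151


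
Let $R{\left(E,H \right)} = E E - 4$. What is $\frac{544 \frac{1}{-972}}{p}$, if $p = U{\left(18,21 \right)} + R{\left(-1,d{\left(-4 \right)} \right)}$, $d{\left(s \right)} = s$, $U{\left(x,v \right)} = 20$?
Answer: $- \frac{8}{243} \approx -0.032922$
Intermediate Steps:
$R{\left(E,H \right)} = -4 + E^{2}$ ($R{\left(E,H \right)} = E^{2} - 4 = -4 + E^{2}$)
$p = 17$ ($p = 20 - \left(4 - \left(-1\right)^{2}\right) = 20 + \left(-4 + 1\right) = 20 - 3 = 17$)
$\frac{544 \frac{1}{-972}}{p} = \frac{544 \frac{1}{-972}}{17} = 544 \left(- \frac{1}{972}\right) \frac{1}{17} = \left(- \frac{136}{243}\right) \frac{1}{17} = - \frac{8}{243}$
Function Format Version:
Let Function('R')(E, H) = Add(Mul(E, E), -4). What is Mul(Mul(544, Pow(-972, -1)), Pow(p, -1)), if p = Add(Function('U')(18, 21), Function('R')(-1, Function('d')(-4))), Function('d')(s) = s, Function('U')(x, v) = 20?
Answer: Rational(-8, 243) ≈ -0.032922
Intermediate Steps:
Function('R')(E, H) = Add(-4, Pow(E, 2)) (Function('R')(E, H) = Add(Pow(E, 2), -4) = Add(-4, Pow(E, 2)))
p = 17 (p = Add(20, Add(-4, Pow(-1, 2))) = Add(20, Add(-4, 1)) = Add(20, -3) = 17)
Mul(Mul(544, Pow(-972, -1)), Pow(p, -1)) = Mul(Mul(544, Pow(-972, -1)), Pow(17, -1)) = Mul(Mul(544, Rational(-1, 972)), Rational(1, 17)) = Mul(Rational(-136, 243), Rational(1, 17)) = Rational(-8, 243)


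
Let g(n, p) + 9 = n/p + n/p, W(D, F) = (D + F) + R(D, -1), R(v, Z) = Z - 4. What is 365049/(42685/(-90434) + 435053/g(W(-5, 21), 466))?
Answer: -1912910746691/254642885566 ≈ -7.5121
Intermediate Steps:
R(v, Z) = -4 + Z
W(D, F) = -5 + D + F (W(D, F) = (D + F) + (-4 - 1) = (D + F) - 5 = -5 + D + F)
g(n, p) = -9 + 2*n/p (g(n, p) = -9 + (n/p + n/p) = -9 + 2*n/p)
365049/(42685/(-90434) + 435053/g(W(-5, 21), 466)) = 365049/(42685/(-90434) + 435053/(-9 + 2*(-5 - 5 + 21)/466)) = 365049/(42685*(-1/90434) + 435053/(-9 + 2*11*(1/466))) = 365049/(-42685/90434 + 435053/(-9 + 11/233)) = 365049/(-42685/90434 + 435053/(-2086/233)) = 365049/(-42685/90434 + 435053*(-233/2086)) = 365049/(-42685/90434 - 101367349/2086) = 365049/(-2291785970094/47161331) = 365049*(-47161331/2291785970094) = -1912910746691/254642885566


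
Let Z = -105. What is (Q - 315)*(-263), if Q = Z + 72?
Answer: 91524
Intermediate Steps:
Q = -33 (Q = -105 + 72 = -33)
(Q - 315)*(-263) = (-33 - 315)*(-263) = -348*(-263) = 91524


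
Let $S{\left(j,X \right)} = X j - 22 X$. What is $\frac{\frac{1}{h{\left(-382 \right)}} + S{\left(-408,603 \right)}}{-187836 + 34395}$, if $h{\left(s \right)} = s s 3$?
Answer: $\frac{113509901879}{67172173452} \approx 1.6898$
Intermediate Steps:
$h{\left(s \right)} = 3 s^{2}$ ($h{\left(s \right)} = s^{2} \cdot 3 = 3 s^{2}$)
$S{\left(j,X \right)} = - 22 X + X j$
$\frac{\frac{1}{h{\left(-382 \right)}} + S{\left(-408,603 \right)}}{-187836 + 34395} = \frac{\frac{1}{3 \left(-382\right)^{2}} + 603 \left(-22 - 408\right)}{-187836 + 34395} = \frac{\frac{1}{3 \cdot 145924} + 603 \left(-430\right)}{-153441} = \left(\frac{1}{437772} - 259290\right) \left(- \frac{1}{153441}\right) = \left(- \frac{113509901879}{437772}\right) \left(- \frac{1}{153441}\right) = \frac{113509901879}{67172173452}$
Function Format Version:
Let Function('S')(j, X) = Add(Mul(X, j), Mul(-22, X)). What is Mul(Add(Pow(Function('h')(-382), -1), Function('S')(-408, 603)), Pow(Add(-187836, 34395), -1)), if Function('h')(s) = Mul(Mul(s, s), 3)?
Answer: Rational(113509901879, 67172173452) ≈ 1.6898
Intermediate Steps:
Function('h')(s) = Mul(3, Pow(s, 2)) (Function('h')(s) = Mul(Pow(s, 2), 3) = Mul(3, Pow(s, 2)))
Function('S')(j, X) = Add(Mul(-22, X), Mul(X, j))
Mul(Add(Pow(Function('h')(-382), -1), Function('S')(-408, 603)), Pow(Add(-187836, 34395), -1)) = Mul(Add(Pow(Mul(3, Pow(-382, 2)), -1), Mul(603, Add(-22, -408))), Pow(Add(-187836, 34395), -1)) = Mul(Add(Pow(Mul(3, 145924), -1), Mul(603, -430)), Pow(-153441, -1)) = Mul(Add(Pow(437772, -1), -259290), Rational(-1, 153441)) = Mul(Add(Rational(1, 437772), -259290), Rational(-1, 153441)) = Mul(Rational(-113509901879, 437772), Rational(-1, 153441)) = Rational(113509901879, 67172173452)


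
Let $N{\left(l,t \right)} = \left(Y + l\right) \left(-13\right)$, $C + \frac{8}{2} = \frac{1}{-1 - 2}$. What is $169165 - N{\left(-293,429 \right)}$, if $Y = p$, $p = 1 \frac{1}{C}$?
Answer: $165353$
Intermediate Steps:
$C = - \frac{13}{3}$ ($C = -4 + \frac{1}{-1 - 2} = -4 + \frac{1}{-3} = -4 - \frac{1}{3} = - \frac{13}{3} \approx -4.3333$)
$p = - \frac{3}{13}$ ($p = 1 \frac{1}{- \frac{13}{3}} = 1 \left(- \frac{3}{13}\right) = - \frac{3}{13} \approx -0.23077$)
$Y = - \frac{3}{13} \approx -0.23077$
$N{\left(l,t \right)} = 3 - 13 l$ ($N{\left(l,t \right)} = \left(- \frac{3}{13} + l\right) \left(-13\right) = 3 - 13 l$)
$169165 - N{\left(-293,429 \right)} = 169165 - \left(3 - -3809\right) = 169165 - \left(3 + 3809\right) = 169165 - 3812 = 165353$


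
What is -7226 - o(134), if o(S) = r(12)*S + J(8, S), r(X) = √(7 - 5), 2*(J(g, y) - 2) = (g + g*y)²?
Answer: -590428 - 134*√2 ≈ -5.9062e+5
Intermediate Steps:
J(g, y) = 2 + (g + g*y)²/2
r(X) = √2
o(S) = 2 + 32*(1 + S)² + S*√2 (o(S) = √2*S + (2 + (½)*8²*(1 + S)²) = S*√2 + (2 + (½)*64*(1 + S)²) = S*√2 + (2 + 32*(1 + S)²) = 2 + 32*(1 + S)² + S*√2)
-7226 - o(134) = -7226 - (2 + 32*(1 + 134)² + 134*√2) = -7226 - (2 + 32*135² + 134*√2) = -7226 - (2 + 32*18225 + 134*√2) = -7226 - (2 + 583200 + 134*√2) = -7226 - (583202 + 134*√2) = -7226 + (-583202 - 134*√2) = -590428 - 134*√2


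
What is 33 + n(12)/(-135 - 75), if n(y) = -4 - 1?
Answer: 1387/42 ≈ 33.024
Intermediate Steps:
n(y) = -5
33 + n(12)/(-135 - 75) = 33 - 5/(-135 - 75) = 33 - 5/(-210) = 33 - 1/210*(-5) = 33 + 1/42 = 1387/42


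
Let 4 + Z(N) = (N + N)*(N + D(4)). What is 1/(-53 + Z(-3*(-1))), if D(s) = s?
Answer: -1/15 ≈ -0.066667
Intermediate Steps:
Z(N) = -4 + 2*N*(4 + N) (Z(N) = -4 + (N + N)*(N + 4) = -4 + (2*N)*(4 + N) = -4 + 2*N*(4 + N))
1/(-53 + Z(-3*(-1))) = 1/(-53 + (-4 + 2*(-3*(-1))² + 8*(-3*(-1)))) = 1/(-53 + (-4 + 2*3² + 8*3)) = 1/(-53 + (-4 + 2*9 + 24)) = 1/(-53 + (-4 + 18 + 24)) = 1/(-53 + 38) = 1/(-15) = -1/15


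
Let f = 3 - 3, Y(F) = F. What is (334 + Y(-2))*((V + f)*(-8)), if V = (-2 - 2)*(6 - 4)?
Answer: 21248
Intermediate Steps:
V = -8 (V = -4*2 = -8)
f = 0
(334 + Y(-2))*((V + f)*(-8)) = (334 - 2)*((-8 + 0)*(-8)) = 332*(-8*(-8)) = 332*64 = 21248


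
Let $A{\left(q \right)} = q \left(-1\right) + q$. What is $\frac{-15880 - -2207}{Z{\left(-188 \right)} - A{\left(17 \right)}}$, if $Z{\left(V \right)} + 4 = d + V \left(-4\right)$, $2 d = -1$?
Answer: $- \frac{27346}{1495} \approx -18.292$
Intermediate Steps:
$d = - \frac{1}{2}$ ($d = \frac{1}{2} \left(-1\right) = - \frac{1}{2} \approx -0.5$)
$A{\left(q \right)} = 0$ ($A{\left(q \right)} = - q + q = 0$)
$Z{\left(V \right)} = - \frac{9}{2} - 4 V$ ($Z{\left(V \right)} = -4 + \left(- \frac{1}{2} + V \left(-4\right)\right) = -4 - \left(\frac{1}{2} + 4 V\right) = - \frac{9}{2} - 4 V$)
$\frac{-15880 - -2207}{Z{\left(-188 \right)} - A{\left(17 \right)}} = \frac{-15880 - -2207}{\left(- \frac{9}{2} - -752\right) - 0} = \frac{-15880 + 2207}{\left(- \frac{9}{2} + 752\right) + 0} = - \frac{13673}{\frac{1495}{2} + 0} = - \frac{13673}{\frac{1495}{2}} = \left(-13673\right) \frac{2}{1495} = - \frac{27346}{1495}$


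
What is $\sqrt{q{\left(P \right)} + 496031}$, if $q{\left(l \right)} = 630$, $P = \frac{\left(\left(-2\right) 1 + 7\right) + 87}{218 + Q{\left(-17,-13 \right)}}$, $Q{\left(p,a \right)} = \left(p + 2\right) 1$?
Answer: $\sqrt{496661} \approx 704.74$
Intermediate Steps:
$Q{\left(p,a \right)} = 2 + p$ ($Q{\left(p,a \right)} = \left(2 + p\right) 1 = 2 + p$)
$P = \frac{92}{203}$ ($P = \frac{\left(\left(-2\right) 1 + 7\right) + 87}{218 + \left(2 - 17\right)} = \frac{\left(-2 + 7\right) + 87}{218 - 15} = \frac{5 + 87}{203} = 92 \cdot \frac{1}{203} = \frac{92}{203} \approx 0.4532$)
$\sqrt{q{\left(P \right)} + 496031} = \sqrt{630 + 496031} = \sqrt{496661}$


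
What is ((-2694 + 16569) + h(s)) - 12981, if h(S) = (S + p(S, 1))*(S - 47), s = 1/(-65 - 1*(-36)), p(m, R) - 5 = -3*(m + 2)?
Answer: 788682/841 ≈ 937.79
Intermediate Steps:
p(m, R) = -1 - 3*m (p(m, R) = 5 - 3*(m + 2) = 5 - 3*(2 + m) = 5 + (-6 - 3*m) = -1 - 3*m)
s = -1/29 (s = 1/(-65 + 36) = 1/(-29) = -1/29 ≈ -0.034483)
h(S) = (-1 - 2*S)*(-47 + S) (h(S) = (S + (-1 - 3*S))*(S - 47) = (-1 - 2*S)*(-47 + S))
((-2694 + 16569) + h(s)) - 12981 = ((-2694 + 16569) + (47 - 2*(-1/29)² + 93*(-1/29))) - 12981 = (13875 + (47 - 2*1/841 - 93/29)) - 12981 = (13875 + (47 - 2/841 - 93/29)) - 12981 = (13875 + 36828/841) - 12981 = 11705703/841 - 12981 = 788682/841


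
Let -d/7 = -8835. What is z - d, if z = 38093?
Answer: -23752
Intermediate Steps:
d = 61845 (d = -7*(-8835) = 61845)
z - d = 38093 - 1*61845 = 38093 - 61845 = -23752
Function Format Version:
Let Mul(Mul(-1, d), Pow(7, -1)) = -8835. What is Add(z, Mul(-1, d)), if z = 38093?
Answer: -23752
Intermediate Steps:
d = 61845 (d = Mul(-7, -8835) = 61845)
Add(z, Mul(-1, d)) = Add(38093, Mul(-1, 61845)) = Add(38093, -61845) = -23752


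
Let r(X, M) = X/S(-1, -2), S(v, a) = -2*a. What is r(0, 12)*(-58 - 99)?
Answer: 0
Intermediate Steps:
r(X, M) = X/4 (r(X, M) = X/((-2*(-2))) = X/4)
r(0, 12)*(-58 - 99) = ((¼)*0)*(-58 - 99) = 0*(-157) = 0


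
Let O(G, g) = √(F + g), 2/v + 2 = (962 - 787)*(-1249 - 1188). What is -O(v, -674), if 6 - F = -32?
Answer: -2*I*√159 ≈ -25.219*I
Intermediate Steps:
F = 38 (F = 6 - 1*(-32) = 6 + 32 = 38)
v = -2/426477 (v = 2/(-2 + (962 - 787)*(-1249 - 1188)) = 2/(-2 + 175*(-2437)) = 2/(-2 - 426475) = 2/(-426477) = 2*(-1/426477) = -2/426477 ≈ -4.6896e-6)
O(G, g) = √(38 + g)
-O(v, -674) = -√(38 - 674) = -√(-636) = -2*I*√159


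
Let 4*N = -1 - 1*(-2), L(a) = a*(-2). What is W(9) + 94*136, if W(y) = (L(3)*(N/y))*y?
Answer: 25565/2 ≈ 12783.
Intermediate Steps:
L(a) = -2*a
N = ¼ (N = (-1 - 1*(-2))/4 = (-1 + 2)/4 = (¼)*1 = ¼ ≈ 0.25000)
W(y) = -3/2 (W(y) = ((-2*3)*(1/(4*y)))*y = (-3/(2*y))*y = -3/2)
W(9) + 94*136 = -3/2 + 94*136 = -3/2 + 12784 = 25565/2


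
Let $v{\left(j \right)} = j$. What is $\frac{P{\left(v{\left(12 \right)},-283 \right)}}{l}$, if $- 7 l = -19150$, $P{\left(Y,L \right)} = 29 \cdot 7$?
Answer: $\frac{1421}{19150} \approx 0.074204$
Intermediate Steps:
$P{\left(Y,L \right)} = 203$
$l = \frac{19150}{7}$ ($l = \left(- \frac{1}{7}\right) \left(-19150\right) = \frac{19150}{7} \approx 2735.7$)
$\frac{P{\left(v{\left(12 \right)},-283 \right)}}{l} = \frac{203}{\frac{19150}{7}} = 203 \cdot \frac{7}{19150} = \frac{1421}{19150}$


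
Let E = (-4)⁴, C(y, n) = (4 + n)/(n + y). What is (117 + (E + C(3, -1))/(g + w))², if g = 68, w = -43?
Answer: 1620529/100 ≈ 16205.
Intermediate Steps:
C(y, n) = (4 + n)/(n + y)
E = 256
(117 + (E + C(3, -1))/(g + w))² = (117 + (256 + (4 - 1)/(-1 + 3))/(68 - 43))² = (117 + (256 + 3/2)/25)² = (117 + (256 + (½)*3)*(1/25))² = (117 + (256 + 3/2)*(1/25))² = (117 + (515/2)*(1/25))² = (117 + 103/10)² = (1273/10)² = 1620529/100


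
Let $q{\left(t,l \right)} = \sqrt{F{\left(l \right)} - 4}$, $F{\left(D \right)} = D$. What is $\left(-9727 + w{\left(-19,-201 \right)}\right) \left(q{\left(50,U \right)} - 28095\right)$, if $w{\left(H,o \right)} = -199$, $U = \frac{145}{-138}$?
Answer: $278870970 - \frac{4963 i \sqrt{96186}}{69} \approx 2.7887 \cdot 10^{8} - 22308.0 i$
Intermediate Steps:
$U = - \frac{145}{138}$ ($U = 145 \left(- \frac{1}{138}\right) = - \frac{145}{138} \approx -1.0507$)
$q{\left(t,l \right)} = \sqrt{-4 + l}$ ($q{\left(t,l \right)} = \sqrt{l - 4} = \sqrt{-4 + l}$)
$\left(-9727 + w{\left(-19,-201 \right)}\right) \left(q{\left(50,U \right)} - 28095\right) = \left(-9727 - 199\right) \left(\sqrt{-4 - \frac{145}{138}} - 28095\right) = - 9926 \left(\sqrt{- \frac{697}{138}} - 28095\right) = - 9926 \left(\frac{i \sqrt{96186}}{138} - 28095\right) = - 9926 \left(-28095 + \frac{i \sqrt{96186}}{138}\right) = 278870970 - \frac{4963 i \sqrt{96186}}{69}$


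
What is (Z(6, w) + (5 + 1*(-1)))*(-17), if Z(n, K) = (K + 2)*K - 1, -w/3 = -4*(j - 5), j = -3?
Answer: -153459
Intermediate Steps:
w = -96 (w = -(-12)*(-3 - 5) = -(-12)*(-8) = -3*32 = -96)
Z(n, K) = -1 + K*(2 + K) (Z(n, K) = (2 + K)*K - 1 = K*(2 + K) - 1 = -1 + K*(2 + K))
(Z(6, w) + (5 + 1*(-1)))*(-17) = ((-1 + (-96)² + 2*(-96)) + (5 + 1*(-1)))*(-17) = ((-1 + 9216 - 192) + (5 - 1))*(-17) = (9023 + 4)*(-17) = 9027*(-17) = -153459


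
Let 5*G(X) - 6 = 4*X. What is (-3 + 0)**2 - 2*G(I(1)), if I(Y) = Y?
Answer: 5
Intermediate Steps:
G(X) = 6/5 + 4*X/5 (G(X) = 6/5 + (4*X)/5 = 6/5 + 4*X/5)
(-3 + 0)**2 - 2*G(I(1)) = (-3 + 0)**2 - 2*(6/5 + (4/5)*1) = (-3)**2 - 2*(6/5 + 4/5) = 9 - 2*2 = 9 - 4 = 5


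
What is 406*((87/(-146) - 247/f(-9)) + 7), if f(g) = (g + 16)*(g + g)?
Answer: 2231144/657 ≈ 3396.0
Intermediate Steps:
f(g) = 2*g*(16 + g) (f(g) = (16 + g)*(2*g) = 2*g*(16 + g))
406*((87/(-146) - 247/f(-9)) + 7) = 406*((87/(-146) - 247*(-1/(18*(16 - 9)))) + 7) = 406*((87*(-1/146) - 247/(2*(-9)*7)) + 7) = 406*((-87/146 - 247/(-126)) + 7) = 406*((-87/146 - 247*(-1/126)) + 7) = 406*((-87/146 + 247/126) + 7) = 406*(6275/4599 + 7) = 406*(38468/4599) = 2231144/657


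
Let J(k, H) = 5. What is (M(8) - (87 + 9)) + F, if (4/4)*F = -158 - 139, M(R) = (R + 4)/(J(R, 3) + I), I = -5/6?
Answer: -9753/25 ≈ -390.12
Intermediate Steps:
I = -⅚ (I = -5*⅙ = -⅚ ≈ -0.83333)
M(R) = 24/25 + 6*R/25 (M(R) = (R + 4)/(5 - ⅚) = (4 + R)/(25/6) = (4 + R)*(6/25) = 24/25 + 6*R/25)
F = -297 (F = -158 - 139 = -297)
(M(8) - (87 + 9)) + F = ((24/25 + (6/25)*8) - (87 + 9)) - 297 = ((24/25 + 48/25) - 1*96) - 297 = (72/25 - 96) - 297 = -2328/25 - 297 = -9753/25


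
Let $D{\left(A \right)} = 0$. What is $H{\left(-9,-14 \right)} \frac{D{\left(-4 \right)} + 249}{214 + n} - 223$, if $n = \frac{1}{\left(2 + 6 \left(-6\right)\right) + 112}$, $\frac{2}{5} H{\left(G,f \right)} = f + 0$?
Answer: $- \frac{4402309}{16693} \approx -263.72$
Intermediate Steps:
$H{\left(G,f \right)} = \frac{5 f}{2}$ ($H{\left(G,f \right)} = \frac{5 \left(f + 0\right)}{2} = \frac{5 f}{2}$)
$n = \frac{1}{78}$ ($n = \frac{1}{\left(2 - 36\right) + 112} = \frac{1}{-34 + 112} = \frac{1}{78} \approx 0.012821$)
$H{\left(-9,-14 \right)} \frac{D{\left(-4 \right)} + 249}{214 + n} - 223 = \frac{5}{2} \left(-14\right) \frac{0 + 249}{214 + \frac{1}{78}} - 223 = - 35 \frac{249}{\frac{16693}{78}} - 223 = - 35 \cdot 249 \cdot \frac{78}{16693} - 223 = \left(-35\right) \frac{19422}{16693} - 223 = - \frac{679770}{16693} - 223 = - \frac{4402309}{16693}$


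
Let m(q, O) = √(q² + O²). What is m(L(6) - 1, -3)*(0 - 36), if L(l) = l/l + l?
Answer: -108*√5 ≈ -241.50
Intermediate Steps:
L(l) = 1 + l
m(q, O) = √(O² + q²)
m(L(6) - 1, -3)*(0 - 36) = √((-3)² + ((1 + 6) - 1)²)*(0 - 36) = √(9 + (7 - 1)²)*(-36) = √(9 + 6²)*(-36) = √(9 + 36)*(-36) = √45*(-36) = (3*√5)*(-36) = -108*√5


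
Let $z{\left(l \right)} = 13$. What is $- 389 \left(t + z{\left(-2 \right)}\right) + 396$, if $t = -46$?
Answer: $13233$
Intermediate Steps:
$- 389 \left(t + z{\left(-2 \right)}\right) + 396 = - 389 \left(-46 + 13\right) + 396 = \left(-389\right) \left(-33\right) + 396 = 12837 + 396 = 13233$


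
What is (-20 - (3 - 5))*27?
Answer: -486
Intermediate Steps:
(-20 - (3 - 5))*27 = (-20 - 1*(-2))*27 = (-20 + 2)*27 = -18*27 = -486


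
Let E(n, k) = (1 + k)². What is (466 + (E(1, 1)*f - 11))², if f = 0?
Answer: 207025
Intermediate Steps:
(466 + (E(1, 1)*f - 11))² = (466 + ((1 + 1)²*0 - 11))² = (466 + (2²*0 - 11))² = (466 + (4*0 - 11))² = (466 + (0 - 11))² = (466 - 11)² = 455² = 207025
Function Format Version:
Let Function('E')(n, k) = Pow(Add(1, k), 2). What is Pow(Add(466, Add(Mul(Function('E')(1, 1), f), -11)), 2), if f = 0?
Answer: 207025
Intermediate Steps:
Pow(Add(466, Add(Mul(Function('E')(1, 1), f), -11)), 2) = Pow(Add(466, Add(Mul(Pow(Add(1, 1), 2), 0), -11)), 2) = Pow(Add(466, Add(Mul(Pow(2, 2), 0), -11)), 2) = Pow(Add(466, Add(Mul(4, 0), -11)), 2) = Pow(Add(466, Add(0, -11)), 2) = Pow(Add(466, -11), 2) = Pow(455, 2) = 207025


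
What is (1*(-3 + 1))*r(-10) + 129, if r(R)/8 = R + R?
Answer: 449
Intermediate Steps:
r(R) = 16*R (r(R) = 8*(R + R) = 8*(2*R) = 16*R)
(1*(-3 + 1))*r(-10) + 129 = (1*(-3 + 1))*(16*(-10)) + 129 = (1*(-2))*(-160) + 129 = -2*(-160) + 129 = 320 + 129 = 449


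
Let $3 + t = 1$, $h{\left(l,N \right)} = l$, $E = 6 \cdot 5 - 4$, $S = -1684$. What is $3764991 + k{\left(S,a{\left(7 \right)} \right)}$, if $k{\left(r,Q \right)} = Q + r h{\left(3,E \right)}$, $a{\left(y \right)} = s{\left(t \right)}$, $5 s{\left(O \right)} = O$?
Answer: $\frac{18799693}{5} \approx 3.7599 \cdot 10^{6}$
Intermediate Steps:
$E = 26$ ($E = 30 - 4 = 26$)
$t = -2$ ($t = -3 + 1 = -2$)
$s{\left(O \right)} = \frac{O}{5}$
$a{\left(y \right)} = - \frac{2}{5}$ ($a{\left(y \right)} = \frac{1}{5} \left(-2\right) = - \frac{2}{5}$)
$k{\left(r,Q \right)} = Q + 3 r$ ($k{\left(r,Q \right)} = Q + r 3 = Q + 3 r$)
$3764991 + k{\left(S,a{\left(7 \right)} \right)} = 3764991 + \left(- \frac{2}{5} + 3 \left(-1684\right)\right) = 3764991 - \frac{25262}{5} = \frac{18799693}{5}$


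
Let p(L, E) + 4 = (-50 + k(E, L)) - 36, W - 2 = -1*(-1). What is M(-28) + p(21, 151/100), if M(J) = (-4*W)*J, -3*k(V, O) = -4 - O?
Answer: 763/3 ≈ 254.33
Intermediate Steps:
k(V, O) = 4/3 + O/3 (k(V, O) = -(-4 - O)/3 = 4/3 + O/3)
W = 3 (W = 2 - 1*(-1) = 2 + 1 = 3)
p(L, E) = -266/3 + L/3 (p(L, E) = -4 + ((-50 + (4/3 + L/3)) - 36) = -4 + ((-146/3 + L/3) - 36) = -4 + (-254/3 + L/3) = -266/3 + L/3)
M(J) = -12*J (M(J) = (-4*3)*J = -12*J)
M(-28) + p(21, 151/100) = -12*(-28) + (-266/3 + (1/3)*21) = 336 + (-266/3 + 7) = 336 - 245/3 = 763/3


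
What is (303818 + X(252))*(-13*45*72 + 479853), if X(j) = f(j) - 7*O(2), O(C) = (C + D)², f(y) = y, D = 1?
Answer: 133073896131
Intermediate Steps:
O(C) = (1 + C)² (O(C) = (C + 1)² = (1 + C)²)
X(j) = -63 + j (X(j) = j - 7*(1 + 2)² = j - 7*3² = j - 7*9 = j - 63 = -63 + j)
(303818 + X(252))*(-13*45*72 + 479853) = (303818 + (-63 + 252))*(-13*45*72 + 479853) = (303818 + 189)*(-585*72 + 479853) = 304007*(-42120 + 479853) = 304007*437733 = 133073896131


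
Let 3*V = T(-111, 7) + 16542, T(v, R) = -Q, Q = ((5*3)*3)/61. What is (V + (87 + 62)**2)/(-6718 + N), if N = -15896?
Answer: -845300/689727 ≈ -1.2256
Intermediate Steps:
Q = 45/61 (Q = (15*3)*(1/61) = 45*(1/61) = 45/61 ≈ 0.73771)
T(v, R) = -45/61 (T(v, R) = -1*45/61 = -45/61)
V = 336339/61 (V = (-45/61 + 16542)/3 = (1/3)*(1009017/61) = 336339/61 ≈ 5513.8)
(V + (87 + 62)**2)/(-6718 + N) = (336339/61 + (87 + 62)**2)/(-6718 - 15896) = (336339/61 + 149**2)/(-22614) = (336339/61 + 22201)*(-1/22614) = (1690600/61)*(-1/22614) = -845300/689727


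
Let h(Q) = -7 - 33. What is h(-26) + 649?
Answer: 609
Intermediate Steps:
h(Q) = -40
h(-26) + 649 = -40 + 649 = 609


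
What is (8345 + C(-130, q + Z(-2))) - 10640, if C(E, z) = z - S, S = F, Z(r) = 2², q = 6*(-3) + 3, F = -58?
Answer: -2248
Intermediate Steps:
q = -15 (q = -18 + 3 = -15)
Z(r) = 4
S = -58
C(E, z) = 58 + z (C(E, z) = z - 1*(-58) = z + 58 = 58 + z)
(8345 + C(-130, q + Z(-2))) - 10640 = (8345 + (58 + (-15 + 4))) - 10640 = (8345 + (58 - 11)) - 10640 = (8345 + 47) - 10640 = 8392 - 10640 = -2248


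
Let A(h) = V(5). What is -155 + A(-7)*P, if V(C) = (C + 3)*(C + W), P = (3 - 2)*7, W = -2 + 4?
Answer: 237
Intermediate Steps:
W = 2
P = 7 (P = 1*7 = 7)
V(C) = (2 + C)*(3 + C) (V(C) = (C + 3)*(C + 2) = (3 + C)*(2 + C) = (2 + C)*(3 + C))
A(h) = 56 (A(h) = 6 + 5² + 5*5 = 6 + 25 + 25 = 56)
-155 + A(-7)*P = -155 + 56*7 = -155 + 392 = 237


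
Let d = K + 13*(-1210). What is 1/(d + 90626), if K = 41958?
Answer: 1/116854 ≈ 8.5577e-6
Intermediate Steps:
d = 26228 (d = 41958 + 13*(-1210) = 41958 - 15730 = 26228)
1/(d + 90626) = 1/(26228 + 90626) = 1/116854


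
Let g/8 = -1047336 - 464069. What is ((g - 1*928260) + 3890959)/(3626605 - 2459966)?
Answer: -9128541/1166639 ≈ -7.8246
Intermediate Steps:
g = -12091240 (g = 8*(-1047336 - 464069) = 8*(-1511405) = -12091240)
((g - 1*928260) + 3890959)/(3626605 - 2459966) = ((-12091240 - 1*928260) + 3890959)/(3626605 - 2459966) = ((-12091240 - 928260) + 3890959)/1166639 = (-13019500 + 3890959)*(1/1166639) = -9128541*1/1166639 = -9128541/1166639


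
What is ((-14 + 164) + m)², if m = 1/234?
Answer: 1232080201/54756 ≈ 22501.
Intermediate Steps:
m = 1/234 ≈ 0.0042735
((-14 + 164) + m)² = ((-14 + 164) + 1/234)² = (150 + 1/234)² = (35101/234)² = 1232080201/54756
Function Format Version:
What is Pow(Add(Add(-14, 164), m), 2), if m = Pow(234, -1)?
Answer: Rational(1232080201, 54756) ≈ 22501.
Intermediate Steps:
m = Rational(1, 234) ≈ 0.0042735
Pow(Add(Add(-14, 164), m), 2) = Pow(Add(Add(-14, 164), Rational(1, 234)), 2) = Pow(Add(150, Rational(1, 234)), 2) = Pow(Rational(35101, 234), 2) = Rational(1232080201, 54756)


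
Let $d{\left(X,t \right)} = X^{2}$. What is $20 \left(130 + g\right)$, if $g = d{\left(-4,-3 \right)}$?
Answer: $2920$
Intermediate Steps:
$g = 16$ ($g = \left(-4\right)^{2} = 16$)
$20 \left(130 + g\right) = 20 \left(130 + 16\right) = 20 \cdot 146 = 2920$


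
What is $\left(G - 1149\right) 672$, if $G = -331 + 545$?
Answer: $-628320$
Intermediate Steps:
$G = 214$
$\left(G - 1149\right) 672 = \left(214 - 1149\right) 672 = \left(-935\right) 672 = -628320$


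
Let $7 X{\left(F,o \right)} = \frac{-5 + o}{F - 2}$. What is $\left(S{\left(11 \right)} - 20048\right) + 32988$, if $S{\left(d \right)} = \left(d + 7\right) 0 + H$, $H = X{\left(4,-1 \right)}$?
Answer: $\frac{90577}{7} \approx 12940.0$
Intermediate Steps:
$X{\left(F,o \right)} = \frac{-5 + o}{7 \left(-2 + F\right)}$ ($X{\left(F,o \right)} = \frac{\left(-5 + o\right) \frac{1}{F - 2}}{7} = \frac{\left(-5 + o\right) \frac{1}{-2 + F}}{7} = \frac{\frac{1}{-2 + F} \left(-5 + o\right)}{7} = \frac{-5 + o}{7 \left(-2 + F\right)}$)
$H = - \frac{3}{7}$ ($H = \frac{-5 - 1}{7 \left(-2 + 4\right)} = \frac{1}{7} \cdot \frac{1}{2} \left(-6\right) = - \frac{3}{7} \approx -0.42857$)
$S{\left(d \right)} = - \frac{3}{7}$ ($S{\left(d \right)} = \left(d + 7\right) 0 - \frac{3}{7} = \left(7 + d\right) 0 - \frac{3}{7} = 0 - \frac{3}{7} = - \frac{3}{7}$)
$\left(S{\left(11 \right)} - 20048\right) + 32988 = \left(- \frac{3}{7} - 20048\right) + 32988 = - \frac{140339}{7} + 32988 = \frac{90577}{7}$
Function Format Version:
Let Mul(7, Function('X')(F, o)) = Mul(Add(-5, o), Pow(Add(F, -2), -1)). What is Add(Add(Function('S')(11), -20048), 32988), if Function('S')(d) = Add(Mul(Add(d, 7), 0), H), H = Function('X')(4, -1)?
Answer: Rational(90577, 7) ≈ 12940.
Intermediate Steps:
Function('X')(F, o) = Mul(Rational(1, 7), Pow(Add(-2, F), -1), Add(-5, o)) (Function('X')(F, o) = Mul(Rational(1, 7), Mul(Add(-5, o), Pow(Add(F, -2), -1))) = Mul(Rational(1, 7), Mul(Add(-5, o), Pow(Add(-2, F), -1))) = Mul(Rational(1, 7), Mul(Pow(Add(-2, F), -1), Add(-5, o))) = Mul(Rational(1, 7), Pow(Add(-2, F), -1), Add(-5, o)))
H = Rational(-3, 7) (H = Mul(Rational(1, 7), Pow(Add(-2, 4), -1), Add(-5, -1)) = Mul(Rational(1, 7), Pow(2, -1), -6) = Mul(Rational(1, 7), Rational(1, 2), -6) = Rational(-3, 7) ≈ -0.42857)
Function('S')(d) = Rational(-3, 7) (Function('S')(d) = Add(Mul(Add(d, 7), 0), Rational(-3, 7)) = Add(Mul(Add(7, d), 0), Rational(-3, 7)) = Add(0, Rational(-3, 7)) = Rational(-3, 7))
Add(Add(Function('S')(11), -20048), 32988) = Add(Add(Rational(-3, 7), -20048), 32988) = Add(Rational(-140339, 7), 32988) = Rational(90577, 7)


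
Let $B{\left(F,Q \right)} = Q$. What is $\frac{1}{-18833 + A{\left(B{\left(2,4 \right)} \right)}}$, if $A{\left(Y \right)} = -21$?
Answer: $- \frac{1}{18854} \approx -5.3039 \cdot 10^{-5}$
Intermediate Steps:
$\frac{1}{-18833 + A{\left(B{\left(2,4 \right)} \right)}} = \frac{1}{-18833 - 21} = \frac{1}{-18854} = - \frac{1}{18854}$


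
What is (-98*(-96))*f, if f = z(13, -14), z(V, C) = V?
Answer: 122304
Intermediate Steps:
f = 13
(-98*(-96))*f = -98*(-96)*13 = 9408*13 = 122304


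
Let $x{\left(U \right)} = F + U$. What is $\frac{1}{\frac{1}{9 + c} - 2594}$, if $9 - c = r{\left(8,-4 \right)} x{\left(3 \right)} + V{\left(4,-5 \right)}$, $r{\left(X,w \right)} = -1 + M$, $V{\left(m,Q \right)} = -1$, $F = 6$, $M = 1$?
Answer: $- \frac{19}{49285} \approx -0.00038551$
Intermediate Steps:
$x{\left(U \right)} = 6 + U$
$r{\left(X,w \right)} = 0$ ($r{\left(X,w \right)} = -1 + 1 = 0$)
$c = 10$ ($c = 9 - \left(0 \left(6 + 3\right) - 1\right) = 9 - \left(0 \cdot 9 - 1\right) = 9 - \left(0 - 1\right) = 9 - -1 = 9 + 1 = 10$)
$\frac{1}{\frac{1}{9 + c} - 2594} = \frac{1}{\frac{1}{9 + 10} - 2594} = \frac{1}{\frac{1}{19} - 2594} = \frac{1}{- \frac{49285}{19}} = - \frac{19}{49285}$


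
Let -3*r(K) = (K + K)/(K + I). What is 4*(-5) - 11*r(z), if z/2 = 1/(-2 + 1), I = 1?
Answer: -16/3 ≈ -5.3333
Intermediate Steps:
z = -2 (z = 2/(-2 + 1) = 2/(-1) = 2*(-1) = -2)
r(K) = -2*K/(3*(1 + K)) (r(K) = -(K + K)/(3*(K + 1)) = -2*K/(3*(1 + K)))
4*(-5) - 11*r(z) = 4*(-5) - (-22)*(-2)/(3 + 3*(-2)) = -20 - (-22)*(-2)/(3 - 6) = -20 - (-22)*(-2)/(-3) = -20 - (-22)*(-2)*(-1)/3 = -20 - 11*(-4/3) = -20 + 44/3 = -16/3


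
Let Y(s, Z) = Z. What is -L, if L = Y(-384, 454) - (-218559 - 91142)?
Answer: -310155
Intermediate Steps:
L = 310155 (L = 454 - (-218559 - 91142) = 454 - 1*(-309701) = 454 + 309701 = 310155)
-L = -1*310155 = -310155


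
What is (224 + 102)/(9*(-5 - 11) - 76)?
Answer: -163/110 ≈ -1.4818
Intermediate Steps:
(224 + 102)/(9*(-5 - 11) - 76) = 326/(9*(-16) - 76) = 326/(-144 - 76) = 326/(-220) = 326*(-1/220) = -163/110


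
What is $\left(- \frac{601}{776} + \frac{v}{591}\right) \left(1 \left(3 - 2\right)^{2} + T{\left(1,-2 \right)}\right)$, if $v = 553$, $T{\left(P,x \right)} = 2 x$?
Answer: $- \frac{73937}{152872} \approx -0.48365$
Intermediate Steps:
$\left(- \frac{601}{776} + \frac{v}{591}\right) \left(1 \left(3 - 2\right)^{2} + T{\left(1,-2 \right)}\right) = \left(- \frac{601}{776} + \frac{553}{591}\right) \left(1 \left(3 - 2\right)^{2} + 2 \left(-2\right)\right) = \left(\left(-601\right) \frac{1}{776} + 553 \cdot \frac{1}{591}\right) \left(1 \cdot 1^{2} - 4\right) = \left(- \frac{601}{776} + \frac{553}{591}\right) \left(1 \cdot 1 - 4\right) = \frac{73937 \left(1 - 4\right)}{458616} = \frac{73937}{458616} \left(-3\right) = - \frac{73937}{152872}$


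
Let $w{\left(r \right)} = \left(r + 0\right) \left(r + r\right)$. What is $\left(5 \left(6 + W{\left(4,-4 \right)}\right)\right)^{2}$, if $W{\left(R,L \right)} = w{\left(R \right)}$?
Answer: $36100$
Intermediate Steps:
$w{\left(r \right)} = 2 r^{2}$ ($w{\left(r \right)} = r 2 r = 2 r^{2}$)
$W{\left(R,L \right)} = 2 R^{2}$
$\left(5 \left(6 + W{\left(4,-4 \right)}\right)\right)^{2} = \left(5 \left(6 + 2 \cdot 4^{2}\right)\right)^{2} = \left(5 \left(6 + 2 \cdot 16\right)\right)^{2} = \left(5 \left(6 + 32\right)\right)^{2} = \left(5 \cdot 38\right)^{2} = 190^{2} = 36100$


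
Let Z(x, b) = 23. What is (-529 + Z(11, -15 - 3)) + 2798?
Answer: 2292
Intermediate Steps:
(-529 + Z(11, -15 - 3)) + 2798 = (-529 + 23) + 2798 = -506 + 2798 = 2292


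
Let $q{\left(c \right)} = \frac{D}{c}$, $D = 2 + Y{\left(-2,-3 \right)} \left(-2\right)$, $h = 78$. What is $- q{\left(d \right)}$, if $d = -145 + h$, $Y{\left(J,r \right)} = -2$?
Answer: $\frac{6}{67} \approx 0.089552$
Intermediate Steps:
$d = -67$ ($d = -145 + 78 = -67$)
$D = 6$ ($D = 2 - -4 = 2 + 4 = 6$)
$q{\left(c \right)} = \frac{6}{c}$
$- q{\left(d \right)} = - \frac{6}{-67} = - \frac{6 \left(-1\right)}{67} = \left(-1\right) \left(- \frac{6}{67}\right) = \frac{6}{67}$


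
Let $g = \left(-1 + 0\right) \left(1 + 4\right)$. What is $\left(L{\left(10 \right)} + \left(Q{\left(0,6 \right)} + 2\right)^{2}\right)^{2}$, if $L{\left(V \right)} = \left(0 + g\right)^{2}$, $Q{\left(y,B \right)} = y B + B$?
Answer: $7921$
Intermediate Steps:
$Q{\left(y,B \right)} = B + B y$ ($Q{\left(y,B \right)} = B y + B = B + B y$)
$g = -5$ ($g = \left(-1\right) 5 = -5$)
$L{\left(V \right)} = 25$ ($L{\left(V \right)} = \left(0 - 5\right)^{2} = \left(-5\right)^{2} = 25$)
$\left(L{\left(10 \right)} + \left(Q{\left(0,6 \right)} + 2\right)^{2}\right)^{2} = \left(25 + \left(6 \left(1 + 0\right) + 2\right)^{2}\right)^{2} = \left(25 + \left(6 \cdot 1 + 2\right)^{2}\right)^{2} = \left(25 + \left(6 + 2\right)^{2}\right)^{2} = \left(25 + 8^{2}\right)^{2} = \left(25 + 64\right)^{2} = 89^{2} = 7921$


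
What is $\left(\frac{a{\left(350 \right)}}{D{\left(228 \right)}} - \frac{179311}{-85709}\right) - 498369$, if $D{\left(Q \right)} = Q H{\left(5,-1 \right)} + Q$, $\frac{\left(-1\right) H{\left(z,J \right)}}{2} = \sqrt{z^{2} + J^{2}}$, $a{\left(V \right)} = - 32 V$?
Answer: $- \frac{13198776925990}{26484081} + \frac{5600 \sqrt{26}}{5871} \approx -4.9836 \cdot 10^{5}$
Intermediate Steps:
$H{\left(z,J \right)} = - 2 \sqrt{J^{2} + z^{2}}$ ($H{\left(z,J \right)} = - 2 \sqrt{z^{2} + J^{2}} = - 2 \sqrt{J^{2} + z^{2}}$)
$D{\left(Q \right)} = Q - 2 Q \sqrt{26}$ ($D{\left(Q \right)} = Q \left(- 2 \sqrt{\left(-1\right)^{2} + 5^{2}}\right) + Q = Q \left(- 2 \sqrt{1 + 25}\right) + Q = Q \left(- 2 \sqrt{26}\right) + Q = - 2 Q \sqrt{26} + Q = Q - 2 Q \sqrt{26}$)
$\left(\frac{a{\left(350 \right)}}{D{\left(228 \right)}} - \frac{179311}{-85709}\right) - 498369 = \left(\frac{\left(-32\right) 350}{228 \left(1 - 2 \sqrt{26}\right)} - \frac{179311}{-85709}\right) - 498369 = \left(- \frac{11200}{228 - 456 \sqrt{26}} - - \frac{179311}{85709}\right) - 498369 = \left(- \frac{11200}{228 - 456 \sqrt{26}} + \frac{179311}{85709}\right) - 498369 = \left(\frac{179311}{85709} - \frac{11200}{228 - 456 \sqrt{26}}\right) - 498369 = - \frac{42714529310}{85709} - \frac{11200}{228 - 456 \sqrt{26}}$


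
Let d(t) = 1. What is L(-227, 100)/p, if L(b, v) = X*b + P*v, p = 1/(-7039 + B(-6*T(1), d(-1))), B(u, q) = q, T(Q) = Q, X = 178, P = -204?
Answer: 427952628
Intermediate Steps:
p = -1/7038 (p = 1/(-7039 + 1) = 1/(-7038) = -1/7038 ≈ -0.00014209)
L(b, v) = -204*v + 178*b (L(b, v) = 178*b - 204*v = -204*v + 178*b)
L(-227, 100)/p = (-204*100 + 178*(-227))/(-1/7038) = (-20400 - 40406)*(-7038) = -60806*(-7038) = 427952628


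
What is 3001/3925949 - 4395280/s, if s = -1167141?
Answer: 17259147710861/4582136041809 ≈ 3.7666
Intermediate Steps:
3001/3925949 - 4395280/s = 3001/3925949 - 4395280/(-1167141) = 3001*(1/3925949) - 4395280*(-1/1167141) = 3001/3925949 + 4395280/1167141 = 17259147710861/4582136041809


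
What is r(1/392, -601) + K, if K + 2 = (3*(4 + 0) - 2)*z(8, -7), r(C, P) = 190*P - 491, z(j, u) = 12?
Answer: -114563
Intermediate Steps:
r(C, P) = -491 + 190*P
K = 118 (K = -2 + (3*(4 + 0) - 2)*12 = -2 + (3*4 - 2)*12 = -2 + (12 - 2)*12 = -2 + 10*12 = -2 + 120 = 118)
r(1/392, -601) + K = (-491 + 190*(-601)) + 118 = (-491 - 114190) + 118 = -114681 + 118 = -114563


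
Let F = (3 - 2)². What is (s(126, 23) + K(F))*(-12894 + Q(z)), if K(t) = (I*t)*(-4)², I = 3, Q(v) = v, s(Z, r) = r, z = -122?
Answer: -924136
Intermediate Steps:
F = 1 (F = 1² = 1)
K(t) = 48*t (K(t) = (3*t)*(-4)² = (3*t)*16 = 48*t)
(s(126, 23) + K(F))*(-12894 + Q(z)) = (23 + 48*1)*(-12894 - 122) = (23 + 48)*(-13016) = 71*(-13016) = -924136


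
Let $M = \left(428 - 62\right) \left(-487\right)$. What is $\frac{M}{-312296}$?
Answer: $\frac{89121}{156148} \approx 0.57075$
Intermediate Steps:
$M = -178242$ ($M = 366 \left(-487\right) = -178242$)
$\frac{M}{-312296} = - \frac{178242}{-312296} = \left(-178242\right) \left(- \frac{1}{312296}\right) = \frac{89121}{156148}$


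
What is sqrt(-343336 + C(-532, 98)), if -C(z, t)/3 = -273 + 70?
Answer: I*sqrt(342727) ≈ 585.43*I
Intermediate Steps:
C(z, t) = 609 (C(z, t) = -3*(-273 + 70) = -3*(-203) = 609)
sqrt(-343336 + C(-532, 98)) = sqrt(-343336 + 609) = sqrt(-342727) = I*sqrt(342727)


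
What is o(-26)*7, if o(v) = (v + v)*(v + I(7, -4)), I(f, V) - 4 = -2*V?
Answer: 5096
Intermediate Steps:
I(f, V) = 4 - 2*V
o(v) = 2*v*(12 + v) (o(v) = (v + v)*(v + (4 - 2*(-4))) = (2*v)*(v + (4 + 8)) = (2*v)*(v + 12) = (2*v)*(12 + v) = 2*v*(12 + v))
o(-26)*7 = (2*(-26)*(12 - 26))*7 = (2*(-26)*(-14))*7 = 728*7 = 5096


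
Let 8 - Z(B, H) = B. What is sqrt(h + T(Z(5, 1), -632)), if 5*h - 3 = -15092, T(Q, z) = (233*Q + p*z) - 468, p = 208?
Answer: I*sqrt(3356070)/5 ≈ 366.39*I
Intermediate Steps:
Z(B, H) = 8 - B
T(Q, z) = -468 + 208*z + 233*Q (T(Q, z) = (233*Q + 208*z) - 468 = (208*z + 233*Q) - 468 = -468 + 208*z + 233*Q)
h = -15089/5 (h = 3/5 + (1/5)*(-15092) = 3/5 - 15092/5 = -15089/5 ≈ -3017.8)
sqrt(h + T(Z(5, 1), -632)) = sqrt(-15089/5 + (-468 + 208*(-632) + 233*(8 - 1*5))) = sqrt(-15089/5 + (-468 - 131456 + 233*(8 - 5))) = sqrt(-15089/5 + (-468 - 131456 + 233*3)) = sqrt(-15089/5 + (-468 - 131456 + 699)) = sqrt(-15089/5 - 131225) = sqrt(-671214/5) = I*sqrt(3356070)/5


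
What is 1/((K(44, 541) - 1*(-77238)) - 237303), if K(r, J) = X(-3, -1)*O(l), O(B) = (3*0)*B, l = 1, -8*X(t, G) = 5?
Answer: -1/160065 ≈ -6.2475e-6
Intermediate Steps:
X(t, G) = -5/8 (X(t, G) = -⅛*5 = -5/8)
O(B) = 0 (O(B) = 0*B = 0)
K(r, J) = 0 (K(r, J) = -5/8*0 = 0)
1/((K(44, 541) - 1*(-77238)) - 237303) = 1/((0 - 1*(-77238)) - 237303) = 1/((0 + 77238) - 237303) = 1/(77238 - 237303) = 1/(-160065) = -1/160065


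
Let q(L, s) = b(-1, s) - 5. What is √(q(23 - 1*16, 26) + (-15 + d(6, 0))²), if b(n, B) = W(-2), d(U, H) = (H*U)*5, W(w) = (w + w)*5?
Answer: 10*√2 ≈ 14.142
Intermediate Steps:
W(w) = 10*w (W(w) = (2*w)*5 = 10*w)
d(U, H) = 5*H*U
b(n, B) = -20 (b(n, B) = 10*(-2) = -20)
q(L, s) = -25 (q(L, s) = -20 - 5 = -25)
√(q(23 - 1*16, 26) + (-15 + d(6, 0))²) = √(-25 + (-15 + 5*0*6)²) = √(-25 + (-15 + 0)²) = √(-25 + (-15)²) = √(-25 + 225) = √200 = 10*√2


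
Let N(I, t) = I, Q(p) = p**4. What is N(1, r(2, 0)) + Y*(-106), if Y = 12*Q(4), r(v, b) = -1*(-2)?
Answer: -325631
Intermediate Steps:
r(v, b) = 2
Y = 3072 (Y = 12*4**4 = 12*256 = 3072)
N(1, r(2, 0)) + Y*(-106) = 1 + 3072*(-106) = 1 - 325632 = -325631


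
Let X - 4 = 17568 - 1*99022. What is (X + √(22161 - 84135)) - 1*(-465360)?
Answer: 383910 + 3*I*√6886 ≈ 3.8391e+5 + 248.95*I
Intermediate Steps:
X = -81450 (X = 4 + (17568 - 1*99022) = 4 + (17568 - 99022) = 4 - 81454 = -81450)
(X + √(22161 - 84135)) - 1*(-465360) = (-81450 + √(22161 - 84135)) - 1*(-465360) = (-81450 + √(-61974)) + 465360 = (-81450 + 3*I*√6886) + 465360 = 383910 + 3*I*√6886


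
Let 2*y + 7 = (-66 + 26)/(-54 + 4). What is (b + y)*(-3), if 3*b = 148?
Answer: -1387/10 ≈ -138.70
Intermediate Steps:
y = -31/10 (y = -7/2 + ((-66 + 26)/(-54 + 4))/2 = -7/2 + (-40/(-50))/2 = -7/2 + (-40*(-1/50))/2 = -7/2 + (1/2)*(4/5) = -7/2 + 2/5 = -31/10 ≈ -3.1000)
b = 148/3 (b = (1/3)*148 = 148/3 ≈ 49.333)
(b + y)*(-3) = (148/3 - 31/10)*(-3) = (1387/30)*(-3) = -1387/10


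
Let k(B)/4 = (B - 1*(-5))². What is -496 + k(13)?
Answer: 800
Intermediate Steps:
k(B) = 4*(5 + B)² (k(B) = 4*(B - 1*(-5))² = 4*(B + 5)² = 4*(5 + B)²)
-496 + k(13) = -496 + 4*(5 + 13)² = -496 + 4*18² = -496 + 4*324 = -496 + 1296 = 800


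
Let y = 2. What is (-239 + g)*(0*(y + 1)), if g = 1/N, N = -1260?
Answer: 0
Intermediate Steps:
g = -1/1260 (g = 1/(-1260) = -1/1260 ≈ -0.00079365)
(-239 + g)*(0*(y + 1)) = (-239 - 1/1260)*(0*(2 + 1)) = -0*3 = -301141/1260*0 = 0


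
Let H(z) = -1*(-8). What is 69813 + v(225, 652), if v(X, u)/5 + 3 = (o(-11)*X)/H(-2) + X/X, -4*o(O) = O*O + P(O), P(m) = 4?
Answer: 2093071/32 ≈ 65409.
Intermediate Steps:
o(O) = -1 - O**2/4 (o(O) = -(O*O + 4)/4 = -(O**2 + 4)/4 = -(4 + O**2)/4 = -1 - O**2/4)
H(z) = 8
v(X, u) = -10 - 625*X/32 (v(X, u) = -15 + 5*(((-1 - 1/4*(-11)**2)*X)/8 + X/X) = -15 + 5*(((-1 - 1/4*121)*X)*(1/8) + 1) = -15 + 5*(((-1 - 121/4)*X)*(1/8) + 1) = -15 + 5*(-125*X/4*(1/8) + 1) = -15 + 5*(-125*X/32 + 1) = -15 + 5*(1 - 125*X/32) = -15 + (5 - 625*X/32) = -10 - 625*X/32)
69813 + v(225, 652) = 69813 + (-10 - 625/32*225) = 69813 + (-10 - 140625/32) = 69813 - 140945/32 = 2093071/32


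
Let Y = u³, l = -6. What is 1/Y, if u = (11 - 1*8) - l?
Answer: 1/729 ≈ 0.0013717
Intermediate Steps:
u = 9 (u = (11 - 1*8) - 1*(-6) = (11 - 8) + 6 = 3 + 6 = 9)
Y = 729 (Y = 9³ = 729)
1/Y = 1/729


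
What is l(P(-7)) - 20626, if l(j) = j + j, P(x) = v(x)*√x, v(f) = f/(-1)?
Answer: -20626 + 14*I*√7 ≈ -20626.0 + 37.041*I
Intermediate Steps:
v(f) = -f (v(f) = f*(-1) = -f)
P(x) = -x^(3/2) (P(x) = (-x)*√x = -x^(3/2))
l(j) = 2*j
l(P(-7)) - 20626 = 2*(-(-7)^(3/2)) - 20626 = 2*(-(-7)*I*√7) - 20626 = 2*(7*I*√7) - 20626 = 14*I*√7 - 20626 = -20626 + 14*I*√7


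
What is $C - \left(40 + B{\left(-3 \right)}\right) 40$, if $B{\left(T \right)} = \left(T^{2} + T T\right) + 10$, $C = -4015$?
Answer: $-6735$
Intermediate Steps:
$B{\left(T \right)} = 10 + 2 T^{2}$ ($B{\left(T \right)} = \left(T^{2} + T^{2}\right) + 10 = 2 T^{2} + 10 = 10 + 2 T^{2}$)
$C - \left(40 + B{\left(-3 \right)}\right) 40 = -4015 - \left(40 + \left(10 + 2 \left(-3\right)^{2}\right)\right) 40 = -4015 - \left(40 + \left(10 + 2 \cdot 9\right)\right) 40 = -4015 - \left(40 + \left(10 + 18\right)\right) 40 = -4015 - \left(40 + 28\right) 40 = -4015 - 68 \cdot 40 = -4015 - 2720 = -6735$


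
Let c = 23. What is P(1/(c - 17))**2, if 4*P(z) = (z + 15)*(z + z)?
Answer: 8281/5184 ≈ 1.5974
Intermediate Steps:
P(z) = z*(15 + z)/2 (P(z) = ((z + 15)*(z + z))/4 = ((15 + z)*(2*z))/4 = (2*z*(15 + z))/4 = z*(15 + z)/2)
P(1/(c - 17))**2 = ((15 + 1/(23 - 17))/(2*(23 - 17)))**2 = ((1/2)*(15 + 1/6)/6)**2 = ((1/2)*(1/6)*(15 + 1/6))**2 = ((1/2)*(1/6)*(91/6))**2 = (91/72)**2 = 8281/5184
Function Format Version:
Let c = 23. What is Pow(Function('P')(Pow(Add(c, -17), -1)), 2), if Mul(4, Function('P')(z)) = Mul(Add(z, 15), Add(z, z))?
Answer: Rational(8281, 5184) ≈ 1.5974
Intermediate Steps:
Function('P')(z) = Mul(Rational(1, 2), z, Add(15, z)) (Function('P')(z) = Mul(Rational(1, 4), Mul(Add(z, 15), Add(z, z))) = Mul(Rational(1, 4), Mul(Add(15, z), Mul(2, z))) = Mul(Rational(1, 4), Mul(2, z, Add(15, z))) = Mul(Rational(1, 2), z, Add(15, z)))
Pow(Function('P')(Pow(Add(c, -17), -1)), 2) = Pow(Mul(Rational(1, 2), Pow(Add(23, -17), -1), Add(15, Pow(Add(23, -17), -1))), 2) = Pow(Mul(Rational(1, 2), Pow(6, -1), Add(15, Pow(6, -1))), 2) = Pow(Mul(Rational(1, 2), Rational(1, 6), Add(15, Rational(1, 6))), 2) = Pow(Mul(Rational(1, 2), Rational(1, 6), Rational(91, 6)), 2) = Pow(Rational(91, 72), 2) = Rational(8281, 5184)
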